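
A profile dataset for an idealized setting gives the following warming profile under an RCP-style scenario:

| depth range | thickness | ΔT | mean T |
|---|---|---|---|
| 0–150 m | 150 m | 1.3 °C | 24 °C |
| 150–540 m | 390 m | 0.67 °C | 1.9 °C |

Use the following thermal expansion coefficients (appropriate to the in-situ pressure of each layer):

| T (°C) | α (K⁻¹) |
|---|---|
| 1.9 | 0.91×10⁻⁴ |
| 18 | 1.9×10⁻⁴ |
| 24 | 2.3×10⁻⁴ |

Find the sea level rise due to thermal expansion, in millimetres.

68.6 mm of thermosteric rise

Layer 1 at 24 °C → α = 2.3×10⁻⁴ K⁻¹
Layer 2 at 1.9 °C → α = 0.91×10⁻⁴ K⁻¹
0–150 m: 2.3×10⁻⁴ × 1.3 × 150 = 0.04485 m
150–540 m: 0.67 × 0.91×10⁻⁴ × 390 = 0.0237783 m
Δh = 0.04485 + 0.0237783 = 0.0686283 m ≈ 68.6 mm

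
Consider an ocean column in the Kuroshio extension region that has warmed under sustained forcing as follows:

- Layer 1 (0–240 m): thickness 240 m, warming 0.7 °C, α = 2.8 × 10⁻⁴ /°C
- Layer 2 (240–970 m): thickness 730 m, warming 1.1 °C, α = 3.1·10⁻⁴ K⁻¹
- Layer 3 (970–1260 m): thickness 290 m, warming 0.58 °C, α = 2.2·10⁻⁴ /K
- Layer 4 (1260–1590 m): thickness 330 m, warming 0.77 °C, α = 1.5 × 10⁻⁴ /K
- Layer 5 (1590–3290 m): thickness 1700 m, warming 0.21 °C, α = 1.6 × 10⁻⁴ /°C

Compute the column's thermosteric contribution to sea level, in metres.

0.428 m

0–240 m: 240 × 0.7 × 2.8×10⁻⁴ = 0.04704 m
240–970 m: 3.1×10⁻⁴ × 730 × 1.1 = 0.24893 m
Layer 3: 2.2×10⁻⁴ × 0.58 × 290 = 0.037004 m
1260–1590 m: 330 × 1.5×10⁻⁴ × 0.77 = 0.038115 m
1590–3290 m: 0.21 × 1700 × 1.6×10⁻⁴ = 0.05712 m
Δh = 0.04704 + 0.24893 + 0.037004 + 0.038115 + 0.05712 = 0.428209 m ≈ 0.428 m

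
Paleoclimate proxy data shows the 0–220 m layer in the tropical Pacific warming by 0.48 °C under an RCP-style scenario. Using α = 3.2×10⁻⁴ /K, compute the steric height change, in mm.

about 33.8 mm

Δh = αΔT·H = 3.2×10⁻⁴ × 0.48 × 220 = 0.033792 m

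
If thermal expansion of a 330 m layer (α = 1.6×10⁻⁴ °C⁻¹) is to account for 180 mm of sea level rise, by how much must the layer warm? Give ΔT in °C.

3.4 °C

ΔT = Δh/(αH) = 0.18 / (1.6×10⁻⁴ × 330) ≈ 3.409 °C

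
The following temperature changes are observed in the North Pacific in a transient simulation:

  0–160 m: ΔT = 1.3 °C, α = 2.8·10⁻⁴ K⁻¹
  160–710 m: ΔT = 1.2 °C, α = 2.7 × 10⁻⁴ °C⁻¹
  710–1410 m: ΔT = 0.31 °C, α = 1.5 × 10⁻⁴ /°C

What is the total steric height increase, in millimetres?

Layer 1: 2.8×10⁻⁴ × 160 × 1.3 = 0.05824 m
1.2 × 2.7×10⁻⁴ × 550 = 0.17820 m
710–1410 m: 1.5×10⁻⁴ × 0.31 × 700 = 0.03255 m
Δh = 0.05824 + 0.17820 + 0.03255 = 0.26899 m

269 mm of thermosteric rise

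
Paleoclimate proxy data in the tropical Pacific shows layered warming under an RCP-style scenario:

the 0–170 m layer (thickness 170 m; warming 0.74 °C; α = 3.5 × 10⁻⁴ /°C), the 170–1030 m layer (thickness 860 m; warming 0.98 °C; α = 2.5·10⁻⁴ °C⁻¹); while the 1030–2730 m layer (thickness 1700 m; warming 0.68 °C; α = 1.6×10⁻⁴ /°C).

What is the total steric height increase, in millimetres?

0–170 m: 170 × 0.74 × 3.5×10⁻⁴ = 0.04403 m
170–1030 m: 2.5×10⁻⁴ × 860 × 0.98 = 0.21070 m
Layer 3: 0.68 × 1700 × 1.6×10⁻⁴ = 0.18496 m
Δh = 0.04403 + 0.21070 + 0.18496 = 0.43969 m

Δh = 440 mm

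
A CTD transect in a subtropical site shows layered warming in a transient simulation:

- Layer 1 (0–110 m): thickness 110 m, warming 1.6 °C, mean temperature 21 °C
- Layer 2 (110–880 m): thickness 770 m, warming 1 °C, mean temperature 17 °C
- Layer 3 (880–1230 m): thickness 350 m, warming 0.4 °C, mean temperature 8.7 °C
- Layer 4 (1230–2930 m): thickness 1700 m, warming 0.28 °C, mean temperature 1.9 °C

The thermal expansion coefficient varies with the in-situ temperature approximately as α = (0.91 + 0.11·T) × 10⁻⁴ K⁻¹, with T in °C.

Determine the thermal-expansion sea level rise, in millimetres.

Layer 1: α = (0.91 + 0.11×21)×10⁻⁴ = 3.22×10⁻⁴ K⁻¹
Layer 2: α = (0.91 + 0.11×17)×10⁻⁴ = 2.78×10⁻⁴ K⁻¹
Layer 3: α = (0.91 + 0.11×8.7)×10⁻⁴ = 1.867×10⁻⁴ K⁻¹
Layer 4: α = (0.91 + 0.11×1.9)×10⁻⁴ = 1.119×10⁻⁴ K⁻¹
Layer 1: 1.6 × 3.22×10⁻⁴ × 110 = 0.056672 m
Layer 2: 1 × 2.78×10⁻⁴ × 770 = 0.21406 m
350 × 1.867×10⁻⁴ × 0.4 = 0.026138 m
Layer 4: 1700 × 1.119×10⁻⁴ × 0.28 = 0.0532644 m
Δh = 0.056672 + 0.21406 + 0.026138 + 0.0532644 = 0.3501344 m

about 350 mm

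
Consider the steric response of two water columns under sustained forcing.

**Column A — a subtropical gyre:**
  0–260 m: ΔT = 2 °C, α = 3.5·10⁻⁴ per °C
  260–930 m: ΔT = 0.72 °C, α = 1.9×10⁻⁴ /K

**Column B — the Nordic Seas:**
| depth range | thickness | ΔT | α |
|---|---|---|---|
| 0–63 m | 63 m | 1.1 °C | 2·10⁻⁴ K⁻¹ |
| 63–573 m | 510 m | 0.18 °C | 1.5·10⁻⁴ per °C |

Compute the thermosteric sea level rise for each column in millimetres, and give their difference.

A 0–260 m: 3.5×10⁻⁴ × 2 × 260 = 0.18200 m
A Layer 2: 0.72 × 670 × 1.9×10⁻⁴ = 0.091656 m
A total: 0.273656 m
B 1.1 × 63 × 2×10⁻⁴ = 0.01386 m
B 63–573 m: 0.18 × 1.5×10⁻⁴ × 510 = 0.01377 m
B total: 0.02763 m
Difference: 0.273656 − 0.02763 = 0.246026 m

Δh_A ≈ 270 mm, Δh_B ≈ 28 mm; difference ≈ 250 mm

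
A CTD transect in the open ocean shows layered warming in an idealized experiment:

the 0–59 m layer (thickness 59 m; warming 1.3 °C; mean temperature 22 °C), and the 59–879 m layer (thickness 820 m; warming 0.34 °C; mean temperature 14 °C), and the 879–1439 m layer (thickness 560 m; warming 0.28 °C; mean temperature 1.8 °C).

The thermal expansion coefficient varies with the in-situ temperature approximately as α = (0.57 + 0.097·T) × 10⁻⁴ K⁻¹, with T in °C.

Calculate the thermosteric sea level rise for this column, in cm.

Layer 1: α = (0.57 + 0.097×22)×10⁻⁴ = 2.704×10⁻⁴ K⁻¹
Layer 2: α = (0.57 + 0.097×14)×10⁻⁴ = 1.928×10⁻⁴ K⁻¹
Layer 3: α = (0.57 + 0.097×1.8)×10⁻⁴ = 0.7446×10⁻⁴ K⁻¹
0–59 m: 2.704×10⁻⁴ × 1.3 × 59 = 0.02073968 m
59–879 m: 1.928×10⁻⁴ × 0.34 × 820 = 0.05375264 m
Layer 3: 560 × 0.7446×10⁻⁴ × 0.28 = 0.011675328 m
Δh = 0.02073968 + 0.05375264 + 0.011675328 = 0.086167648 m ≈ 8.6 cm

8.6 cm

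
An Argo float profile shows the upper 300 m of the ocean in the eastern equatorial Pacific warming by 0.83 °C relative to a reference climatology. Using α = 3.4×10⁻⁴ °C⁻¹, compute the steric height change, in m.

Δh = αΔT·H = 3.4×10⁻⁴ × 0.83 × 300 = 0.08466 m

Δh = 0.085 m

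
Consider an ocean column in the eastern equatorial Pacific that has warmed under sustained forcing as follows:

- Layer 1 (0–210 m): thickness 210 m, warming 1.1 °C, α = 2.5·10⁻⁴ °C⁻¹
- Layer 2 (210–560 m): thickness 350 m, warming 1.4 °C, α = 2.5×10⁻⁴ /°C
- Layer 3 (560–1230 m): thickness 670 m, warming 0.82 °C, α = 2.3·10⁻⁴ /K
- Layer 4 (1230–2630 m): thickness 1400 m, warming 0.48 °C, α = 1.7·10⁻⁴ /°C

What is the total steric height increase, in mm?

about 421 mm

Layer 1: 1.1 × 210 × 2.5×10⁻⁴ = 0.05775 m
Layer 2: 350 × 2.5×10⁻⁴ × 1.4 = 0.12250 m
2.3×10⁻⁴ × 0.82 × 670 = 0.126362 m
1230–2630 m: 0.48 × 1.7×10⁻⁴ × 1400 = 0.11424 m
Δh = 0.05775 + 0.12250 + 0.126362 + 0.11424 = 0.420852 m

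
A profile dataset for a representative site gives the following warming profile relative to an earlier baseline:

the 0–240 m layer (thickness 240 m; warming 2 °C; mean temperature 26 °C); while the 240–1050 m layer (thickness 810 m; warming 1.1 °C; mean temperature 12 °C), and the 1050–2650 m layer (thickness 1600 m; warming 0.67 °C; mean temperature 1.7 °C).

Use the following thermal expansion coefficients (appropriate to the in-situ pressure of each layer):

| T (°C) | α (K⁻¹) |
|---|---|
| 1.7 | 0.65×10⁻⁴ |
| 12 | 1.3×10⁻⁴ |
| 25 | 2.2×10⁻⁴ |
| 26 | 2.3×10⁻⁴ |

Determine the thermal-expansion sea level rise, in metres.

Layer 1 at 26 °C → α = 2.3×10⁻⁴ K⁻¹
Layer 2 at 12 °C → α = 1.3×10⁻⁴ K⁻¹
Layer 3 at 1.7 °C → α = 0.65×10⁻⁴ K⁻¹
Layer 1: 240 × 2.3×10⁻⁴ × 2 = 0.11040 m
1.3×10⁻⁴ × 810 × 1.1 = 0.11583 m
0.67 × 1600 × 0.65×10⁻⁴ = 0.06968 m
Δh = 0.11040 + 0.11583 + 0.06968 = 0.29591 m

Δh ≈ 0.296 m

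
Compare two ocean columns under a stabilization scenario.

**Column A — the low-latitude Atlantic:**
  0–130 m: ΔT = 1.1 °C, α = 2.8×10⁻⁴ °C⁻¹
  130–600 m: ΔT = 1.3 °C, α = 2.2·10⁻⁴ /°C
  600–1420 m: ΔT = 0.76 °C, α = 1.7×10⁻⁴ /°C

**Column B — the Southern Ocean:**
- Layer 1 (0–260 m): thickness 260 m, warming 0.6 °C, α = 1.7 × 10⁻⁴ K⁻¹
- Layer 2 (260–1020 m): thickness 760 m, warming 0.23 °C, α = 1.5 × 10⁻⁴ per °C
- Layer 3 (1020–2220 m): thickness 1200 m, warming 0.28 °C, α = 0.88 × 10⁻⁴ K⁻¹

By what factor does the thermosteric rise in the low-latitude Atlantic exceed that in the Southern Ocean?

A 0–130 m: 130 × 1.1 × 2.8×10⁻⁴ = 0.04004 m
A 130–600 m: 1.3 × 470 × 2.2×10⁻⁴ = 0.13442 m
A 0.76 × 1.7×10⁻⁴ × 820 = 0.105944 m
A total: 0.280404 m
B 0.6 × 260 × 1.7×10⁻⁴ = 0.02652 m
B 260–1020 m: 0.23 × 1.5×10⁻⁴ × 760 = 0.02622 m
B 1200 × 0.88×10⁻⁴ × 0.28 = 0.029568 m
B total: 0.082308 m
Ratio: 0.280404 / 0.082308 ≈ 3.407

a factor of 3.41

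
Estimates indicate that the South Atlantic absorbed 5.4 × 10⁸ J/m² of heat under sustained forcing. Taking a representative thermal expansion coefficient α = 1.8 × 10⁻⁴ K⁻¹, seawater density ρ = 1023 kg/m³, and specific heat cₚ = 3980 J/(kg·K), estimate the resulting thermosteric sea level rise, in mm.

Δh ≈ 23.9 mm

Δh = αQ/(ρcₚ) = 1.8×10⁻⁴ × 5.4×10⁸ / (1023 × 3980) ≈ 0.023873 m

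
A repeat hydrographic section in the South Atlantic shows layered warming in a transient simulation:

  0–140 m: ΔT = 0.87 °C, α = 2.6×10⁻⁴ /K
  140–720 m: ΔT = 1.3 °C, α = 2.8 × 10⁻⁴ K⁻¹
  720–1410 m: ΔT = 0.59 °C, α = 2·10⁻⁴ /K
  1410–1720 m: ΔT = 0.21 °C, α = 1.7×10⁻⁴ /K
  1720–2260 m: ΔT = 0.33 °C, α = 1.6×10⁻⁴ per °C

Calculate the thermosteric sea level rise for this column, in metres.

about 0.364 m

140 × 0.87 × 2.6×10⁻⁴ = 0.031668 m
580 × 2.8×10⁻⁴ × 1.3 = 0.21112 m
2×10⁻⁴ × 690 × 0.59 = 0.08142 m
Layer 4: 310 × 1.7×10⁻⁴ × 0.21 = 0.011067 m
Layer 5: 540 × 0.33 × 1.6×10⁻⁴ = 0.028512 m
Δh = 0.031668 + 0.21112 + 0.08142 + 0.011067 + 0.028512 = 0.363787 m ≈ 0.364 m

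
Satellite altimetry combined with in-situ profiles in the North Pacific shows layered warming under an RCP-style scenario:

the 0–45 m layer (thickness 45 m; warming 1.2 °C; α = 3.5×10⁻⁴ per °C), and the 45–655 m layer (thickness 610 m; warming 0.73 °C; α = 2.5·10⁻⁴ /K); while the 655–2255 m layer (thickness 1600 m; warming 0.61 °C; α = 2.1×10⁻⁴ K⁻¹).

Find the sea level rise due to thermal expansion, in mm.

Layer 1: 3.5×10⁻⁴ × 45 × 1.2 = 0.01890 m
610 × 0.73 × 2.5×10⁻⁴ = 0.111325 m
Layer 3: 0.61 × 1600 × 2.1×10⁻⁴ = 0.20496 m
Δh = 0.01890 + 0.111325 + 0.20496 = 0.335185 m ≈ 335 mm

335 mm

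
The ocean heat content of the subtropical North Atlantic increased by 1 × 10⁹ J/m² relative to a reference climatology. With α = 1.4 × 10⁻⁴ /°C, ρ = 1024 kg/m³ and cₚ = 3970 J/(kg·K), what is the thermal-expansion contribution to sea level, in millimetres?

Δh ≈ 34 mm

Δh = αQ/(ρcₚ) = 1.4×10⁻⁴ × 1×10⁹ / (1024 × 3970) ≈ 0.034438 m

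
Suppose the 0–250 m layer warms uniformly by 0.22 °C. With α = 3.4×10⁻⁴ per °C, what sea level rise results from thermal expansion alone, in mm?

Δh = 18.7 mm

Δh = αΔT·H = 3.4×10⁻⁴ × 0.22 × 250 = 0.01870 m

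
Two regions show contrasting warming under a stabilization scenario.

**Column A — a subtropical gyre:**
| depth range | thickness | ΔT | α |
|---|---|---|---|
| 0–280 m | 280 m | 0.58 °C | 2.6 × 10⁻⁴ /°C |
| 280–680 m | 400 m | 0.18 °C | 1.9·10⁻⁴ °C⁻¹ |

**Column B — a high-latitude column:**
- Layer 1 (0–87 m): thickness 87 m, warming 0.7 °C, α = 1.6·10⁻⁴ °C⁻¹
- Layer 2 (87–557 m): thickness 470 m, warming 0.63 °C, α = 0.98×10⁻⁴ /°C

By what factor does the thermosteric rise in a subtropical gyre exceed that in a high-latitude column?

A Layer 1: 2.6×10⁻⁴ × 0.58 × 280 = 0.042224 m
A Layer 2: 400 × 1.9×10⁻⁴ × 0.18 = 0.01368 m
A total: 0.055904 m
B Layer 1: 0.7 × 87 × 1.6×10⁻⁴ = 0.009744 m
B Layer 2: 0.63 × 0.98×10⁻⁴ × 470 = 0.0290178 m
B total: 0.0387618 m
Ratio: 0.055904 / 0.0387618 ≈ 1.442

1.4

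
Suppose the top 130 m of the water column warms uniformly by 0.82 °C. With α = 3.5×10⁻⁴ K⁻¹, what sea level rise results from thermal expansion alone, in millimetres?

Δh = 37 mm

Δh = αΔT·H = 3.5×10⁻⁴ × 0.82 × 130 = 0.03731 m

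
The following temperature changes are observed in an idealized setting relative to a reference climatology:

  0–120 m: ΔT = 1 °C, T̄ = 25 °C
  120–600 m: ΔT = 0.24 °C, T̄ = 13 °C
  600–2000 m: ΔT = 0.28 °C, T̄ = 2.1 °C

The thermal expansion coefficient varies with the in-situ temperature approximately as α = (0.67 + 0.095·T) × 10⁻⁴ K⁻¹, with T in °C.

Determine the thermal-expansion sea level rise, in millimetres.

Δh = 92.6 mm

Layer 1: α = (0.67 + 0.095×25)×10⁻⁴ = 3.045×10⁻⁴ K⁻¹
Layer 2: α = (0.67 + 0.095×13)×10⁻⁴ = 1.905×10⁻⁴ K⁻¹
Layer 3: α = (0.67 + 0.095×2.1)×10⁻⁴ = 0.8695×10⁻⁴ K⁻¹
120 × 1 × 3.045×10⁻⁴ = 0.03654 m
Layer 2: 1.905×10⁻⁴ × 480 × 0.24 = 0.0219456 m
0.28 × 1400 × 0.8695×10⁻⁴ = 0.0340844 m
Δh = 0.03654 + 0.0219456 + 0.0340844 = 0.09257 m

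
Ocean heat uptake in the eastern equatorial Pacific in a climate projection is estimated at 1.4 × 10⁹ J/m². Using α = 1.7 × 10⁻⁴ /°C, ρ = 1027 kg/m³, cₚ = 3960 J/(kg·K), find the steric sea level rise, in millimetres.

Δh = αQ/(ρcₚ) = 1.7×10⁻⁴ × 1.4×10⁹ / (1027 × 3960) ≈ 0.058521 m

Δh ≈ 58.5 mm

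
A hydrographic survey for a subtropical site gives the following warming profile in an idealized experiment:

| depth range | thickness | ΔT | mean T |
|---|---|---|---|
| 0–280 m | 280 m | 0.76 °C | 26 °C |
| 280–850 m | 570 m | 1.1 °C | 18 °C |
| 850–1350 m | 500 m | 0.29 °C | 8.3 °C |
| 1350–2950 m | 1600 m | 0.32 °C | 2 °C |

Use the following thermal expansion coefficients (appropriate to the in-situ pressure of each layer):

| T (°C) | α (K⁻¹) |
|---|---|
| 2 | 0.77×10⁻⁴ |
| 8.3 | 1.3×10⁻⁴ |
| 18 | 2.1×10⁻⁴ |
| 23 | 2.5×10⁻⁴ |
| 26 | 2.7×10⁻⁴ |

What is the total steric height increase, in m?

Layer 1 at 26 °C → α = 2.7×10⁻⁴ K⁻¹
Layer 2 at 18 °C → α = 2.1×10⁻⁴ K⁻¹
Layer 3 at 8.3 °C → α = 1.3×10⁻⁴ K⁻¹
Layer 4 at 2 °C → α = 0.77×10⁻⁴ K⁻¹
Layer 1: 2.7×10⁻⁴ × 280 × 0.76 = 0.057456 m
570 × 2.1×10⁻⁴ × 1.1 = 0.13167 m
850–1350 m: 0.29 × 1.3×10⁻⁴ × 500 = 0.01885 m
1350–2950 m: 1600 × 0.32 × 0.77×10⁻⁴ = 0.039424 m
Δh = 0.057456 + 0.13167 + 0.01885 + 0.039424 = 0.24740 m ≈ 0.247 m

about 0.247 m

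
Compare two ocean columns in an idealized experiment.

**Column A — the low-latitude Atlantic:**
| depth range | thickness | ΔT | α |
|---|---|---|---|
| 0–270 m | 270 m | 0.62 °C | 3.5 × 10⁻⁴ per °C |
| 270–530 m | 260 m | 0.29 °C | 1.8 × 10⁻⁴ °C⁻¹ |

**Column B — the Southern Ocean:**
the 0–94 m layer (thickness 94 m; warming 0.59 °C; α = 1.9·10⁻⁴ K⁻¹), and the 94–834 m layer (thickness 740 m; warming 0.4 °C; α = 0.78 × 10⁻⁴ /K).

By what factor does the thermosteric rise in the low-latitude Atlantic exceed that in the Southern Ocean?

≈ 2.15×

A 0–270 m: 0.62 × 270 × 3.5×10⁻⁴ = 0.05859 m
A 270–530 m: 0.29 × 1.8×10⁻⁴ × 260 = 0.013572 m
A total: 0.072162 m
B 0–94 m: 0.59 × 94 × 1.9×10⁻⁴ = 0.0105374 m
B Layer 2: 0.4 × 0.78×10⁻⁴ × 740 = 0.023088 m
B total: 0.0336254 m
Ratio: 0.072162 / 0.0336254 ≈ 2.146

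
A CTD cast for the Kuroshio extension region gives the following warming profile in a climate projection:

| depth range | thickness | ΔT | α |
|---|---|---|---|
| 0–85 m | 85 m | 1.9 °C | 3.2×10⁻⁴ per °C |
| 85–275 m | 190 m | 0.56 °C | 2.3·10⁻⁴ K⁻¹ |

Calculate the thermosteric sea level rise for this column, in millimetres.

76.2 mm

3.2×10⁻⁴ × 1.9 × 85 = 0.05168 m
0.56 × 2.3×10⁻⁴ × 190 = 0.024472 m
Δh = 0.05168 + 0.024472 = 0.076152 m ≈ 76.2 mm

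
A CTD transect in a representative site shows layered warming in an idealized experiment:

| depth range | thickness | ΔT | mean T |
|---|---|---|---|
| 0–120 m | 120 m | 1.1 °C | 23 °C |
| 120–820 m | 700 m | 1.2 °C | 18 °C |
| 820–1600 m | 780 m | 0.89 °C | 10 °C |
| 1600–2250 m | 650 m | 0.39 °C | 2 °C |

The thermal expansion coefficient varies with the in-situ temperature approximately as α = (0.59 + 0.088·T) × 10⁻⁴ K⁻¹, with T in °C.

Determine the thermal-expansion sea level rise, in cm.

Δh = 34 cm

Layer 1: α = (0.59 + 0.088×23)×10⁻⁴ = 2.614×10⁻⁴ K⁻¹
Layer 2: α = (0.59 + 0.088×18)×10⁻⁴ = 2.174×10⁻⁴ K⁻¹
Layer 3: α = (0.59 + 0.088×10)×10⁻⁴ = 1.47×10⁻⁴ K⁻¹
Layer 4: α = (0.59 + 0.088×2)×10⁻⁴ = 0.766×10⁻⁴ K⁻¹
1.1 × 2.614×10⁻⁴ × 120 = 0.0345048 m
Layer 2: 700 × 2.174×10⁻⁴ × 1.2 = 0.182616 m
0.89 × 780 × 1.47×10⁻⁴ = 0.1020474 m
1600–2250 m: 0.39 × 0.766×10⁻⁴ × 650 = 0.0194181 m
Δh = 0.0345048 + 0.182616 + 0.1020474 + 0.0194181 = 0.3385863 m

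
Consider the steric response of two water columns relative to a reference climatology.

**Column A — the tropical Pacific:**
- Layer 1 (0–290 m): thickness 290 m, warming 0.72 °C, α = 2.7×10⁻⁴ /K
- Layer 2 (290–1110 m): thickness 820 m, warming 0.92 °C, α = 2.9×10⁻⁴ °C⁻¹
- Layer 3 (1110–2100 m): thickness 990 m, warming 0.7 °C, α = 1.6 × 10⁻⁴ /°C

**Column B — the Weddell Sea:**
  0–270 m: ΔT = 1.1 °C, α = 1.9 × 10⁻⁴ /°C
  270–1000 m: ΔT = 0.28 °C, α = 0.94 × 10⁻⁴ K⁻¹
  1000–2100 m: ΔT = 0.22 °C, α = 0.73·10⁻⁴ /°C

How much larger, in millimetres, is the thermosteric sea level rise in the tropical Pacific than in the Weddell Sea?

A 0–290 m: 290 × 0.72 × 2.7×10⁻⁴ = 0.056376 m
A 290–1110 m: 820 × 2.9×10⁻⁴ × 0.92 = 0.218776 m
A 1110–2100 m: 990 × 1.6×10⁻⁴ × 0.7 = 0.11088 m
A total: 0.386032 m
B 0–270 m: 1.9×10⁻⁴ × 270 × 1.1 = 0.05643 m
B Layer 2: 0.28 × 730 × 0.94×10⁻⁴ = 0.0192136 m
B 1000–2100 m: 0.22 × 1100 × 0.73×10⁻⁴ = 0.017666 m
B total: 0.0933096 m
Difference: 0.386032 − 0.0933096 = 0.2927224 m

293 mm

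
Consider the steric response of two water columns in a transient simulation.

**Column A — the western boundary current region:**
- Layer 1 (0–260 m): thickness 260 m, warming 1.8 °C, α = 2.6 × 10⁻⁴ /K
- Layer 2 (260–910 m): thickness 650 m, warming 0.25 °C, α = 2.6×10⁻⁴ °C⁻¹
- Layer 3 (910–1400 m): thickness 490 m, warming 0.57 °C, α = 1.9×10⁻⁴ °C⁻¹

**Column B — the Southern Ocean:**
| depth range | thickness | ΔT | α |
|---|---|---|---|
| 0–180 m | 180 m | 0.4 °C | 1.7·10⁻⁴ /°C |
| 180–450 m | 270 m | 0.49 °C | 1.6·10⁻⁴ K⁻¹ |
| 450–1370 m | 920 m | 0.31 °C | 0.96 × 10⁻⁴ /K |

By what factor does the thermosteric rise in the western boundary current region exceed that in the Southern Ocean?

a factor of 3.6

A Layer 1: 2.6×10⁻⁴ × 1.8 × 260 = 0.12168 m
A 260–910 m: 2.6×10⁻⁴ × 650 × 0.25 = 0.04225 m
A 490 × 0.57 × 1.9×10⁻⁴ = 0.053067 m
A total: 0.216997 m
B 0–180 m: 1.7×10⁻⁴ × 180 × 0.4 = 0.01224 m
B 180–450 m: 270 × 1.6×10⁻⁴ × 0.49 = 0.021168 m
B Layer 3: 0.96×10⁻⁴ × 920 × 0.31 = 0.0273792 m
B total: 0.0607872 m
Ratio: 0.216997 / 0.0607872 ≈ 3.570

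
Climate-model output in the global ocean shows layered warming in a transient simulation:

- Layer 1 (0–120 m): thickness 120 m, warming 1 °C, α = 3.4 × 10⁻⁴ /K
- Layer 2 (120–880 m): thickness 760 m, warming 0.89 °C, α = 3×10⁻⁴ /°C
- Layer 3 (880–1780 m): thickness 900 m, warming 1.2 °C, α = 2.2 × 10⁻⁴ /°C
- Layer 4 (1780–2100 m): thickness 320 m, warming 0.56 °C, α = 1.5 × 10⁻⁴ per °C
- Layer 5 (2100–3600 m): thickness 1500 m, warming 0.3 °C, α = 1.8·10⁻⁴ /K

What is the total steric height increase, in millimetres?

Δh = 589 mm

0–120 m: 120 × 3.4×10⁻⁴ × 1 = 0.04080 m
Layer 2: 0.89 × 3×10⁻⁴ × 760 = 0.20292 m
2.2×10⁻⁴ × 900 × 1.2 = 0.23760 m
1780–2100 m: 320 × 1.5×10⁻⁴ × 0.56 = 0.02688 m
1.8×10⁻⁴ × 1500 × 0.3 = 0.08100 m
Δh = 0.04080 + 0.20292 + 0.23760 + 0.02688 + 0.08100 = 0.58920 m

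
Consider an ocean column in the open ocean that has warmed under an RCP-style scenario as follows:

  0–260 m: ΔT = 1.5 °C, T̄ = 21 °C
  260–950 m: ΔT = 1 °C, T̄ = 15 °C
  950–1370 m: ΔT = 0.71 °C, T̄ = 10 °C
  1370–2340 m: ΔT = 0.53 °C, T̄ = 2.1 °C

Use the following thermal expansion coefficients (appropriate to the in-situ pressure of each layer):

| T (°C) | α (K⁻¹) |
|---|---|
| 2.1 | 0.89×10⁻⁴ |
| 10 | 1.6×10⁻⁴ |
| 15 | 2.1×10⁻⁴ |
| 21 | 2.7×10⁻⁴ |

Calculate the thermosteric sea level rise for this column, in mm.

Layer 1 at 21 °C → α = 2.7×10⁻⁴ K⁻¹
Layer 2 at 15 °C → α = 2.1×10⁻⁴ K⁻¹
Layer 3 at 10 °C → α = 1.6×10⁻⁴ K⁻¹
Layer 4 at 2.1 °C → α = 0.89×10⁻⁴ K⁻¹
2.7×10⁻⁴ × 1.5 × 260 = 0.10530 m
Layer 2: 1 × 2.1×10⁻⁴ × 690 = 0.14490 m
Layer 3: 0.71 × 1.6×10⁻⁴ × 420 = 0.047712 m
0.89×10⁻⁴ × 970 × 0.53 = 0.0457549 m
Δh = 0.10530 + 0.14490 + 0.047712 + 0.0457549 = 0.3436669 m

Δh = 344 mm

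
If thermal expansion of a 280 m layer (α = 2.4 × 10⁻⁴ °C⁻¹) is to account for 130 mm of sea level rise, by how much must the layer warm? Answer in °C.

1.9 °C

ΔT = Δh/(αH) = 0.13 / (2.4×10⁻⁴ × 280) ≈ 1.935 °C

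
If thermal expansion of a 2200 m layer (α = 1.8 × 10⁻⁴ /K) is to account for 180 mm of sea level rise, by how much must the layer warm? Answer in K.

ΔT ≈ 0.45 K

ΔT = Δh/(αH) = 0.18 / (1.8×10⁻⁴ × 2200) ≈ 0.4545 K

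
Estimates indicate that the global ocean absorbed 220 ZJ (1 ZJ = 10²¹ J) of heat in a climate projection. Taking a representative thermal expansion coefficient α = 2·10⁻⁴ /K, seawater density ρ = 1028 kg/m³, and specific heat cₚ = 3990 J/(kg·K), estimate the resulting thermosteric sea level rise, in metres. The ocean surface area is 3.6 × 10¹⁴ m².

about 0.030 m

Per unit area: Q = 220×10²¹ / (3.6×10¹⁴) ≈ 6.111×10⁸ J/m²
Δh = αQ/(ρcₚ) = 2×10⁻⁴ × 6.111×10⁸ / (1028 × 3990) ≈ 0.029797 m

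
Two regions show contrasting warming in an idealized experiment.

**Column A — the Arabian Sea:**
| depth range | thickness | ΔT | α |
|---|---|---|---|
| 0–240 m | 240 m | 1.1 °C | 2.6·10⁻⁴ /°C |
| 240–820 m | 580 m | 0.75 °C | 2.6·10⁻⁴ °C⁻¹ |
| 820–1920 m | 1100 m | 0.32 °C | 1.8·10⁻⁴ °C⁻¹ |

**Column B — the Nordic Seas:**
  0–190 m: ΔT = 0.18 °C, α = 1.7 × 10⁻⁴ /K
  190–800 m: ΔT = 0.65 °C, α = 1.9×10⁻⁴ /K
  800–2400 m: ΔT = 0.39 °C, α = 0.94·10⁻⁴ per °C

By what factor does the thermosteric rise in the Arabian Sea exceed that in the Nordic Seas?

A Layer 1: 240 × 2.6×10⁻⁴ × 1.1 = 0.06864 m
A 0.75 × 2.6×10⁻⁴ × 580 = 0.11310 m
A 820–1920 m: 0.32 × 1100 × 1.8×10⁻⁴ = 0.06336 m
A total: 0.24510 m
B 190 × 0.18 × 1.7×10⁻⁴ = 0.005814 m
B 190–800 m: 610 × 1.9×10⁻⁴ × 0.65 = 0.075335 m
B 800–2400 m: 1600 × 0.94×10⁻⁴ × 0.39 = 0.058656 m
B total: 0.139805 m
Ratio: 0.24510 / 0.139805 ≈ 1.753

1.75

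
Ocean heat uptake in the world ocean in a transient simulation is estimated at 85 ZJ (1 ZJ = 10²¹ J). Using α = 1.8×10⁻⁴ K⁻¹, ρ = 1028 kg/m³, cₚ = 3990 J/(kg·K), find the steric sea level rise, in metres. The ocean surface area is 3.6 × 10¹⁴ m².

0.0104 m

Per unit area: Q = 85×10²¹ / (3.6×10¹⁴) ≈ 2.361×10⁸ J/m²
Δh = αQ/(ρcₚ) = 1.8×10⁻⁴ × 2.361×10⁸ / (1028 × 3990) ≈ 0.010361 m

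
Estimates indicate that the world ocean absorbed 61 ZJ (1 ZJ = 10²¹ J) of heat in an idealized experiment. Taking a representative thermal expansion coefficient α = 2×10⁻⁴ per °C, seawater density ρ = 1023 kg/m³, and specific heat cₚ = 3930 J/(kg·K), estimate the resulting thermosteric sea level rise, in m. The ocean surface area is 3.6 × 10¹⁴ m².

Per unit area: Q = 61×10²¹ / (3.6×10¹⁴) ≈ 1.694×10⁸ J/m²
Δh = αQ/(ρcₚ) = 2×10⁻⁴ × 1.694×10⁸ / (1023 × 3930) ≈ 0.008427 m

0.00843 m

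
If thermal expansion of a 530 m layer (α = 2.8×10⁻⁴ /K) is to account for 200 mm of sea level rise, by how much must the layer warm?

1.35 °C

ΔT = Δh/(αH) = 0.2 / (2.8×10⁻⁴ × 530) ≈ 1.348 °C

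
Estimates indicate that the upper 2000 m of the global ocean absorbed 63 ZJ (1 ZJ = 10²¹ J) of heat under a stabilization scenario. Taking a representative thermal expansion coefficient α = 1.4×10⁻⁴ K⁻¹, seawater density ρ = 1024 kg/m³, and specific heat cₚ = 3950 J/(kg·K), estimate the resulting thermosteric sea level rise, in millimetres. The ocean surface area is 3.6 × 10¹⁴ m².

Per unit area: Q = 63×10²¹ / (3.6×10¹⁴) = 1.75×10⁸ J/m²
Δh = αQ/(ρcₚ) = 1.4×10⁻⁴ × 1.75×10⁸ / (1024 × 3950) ≈ 0.0060572 m

6.06 mm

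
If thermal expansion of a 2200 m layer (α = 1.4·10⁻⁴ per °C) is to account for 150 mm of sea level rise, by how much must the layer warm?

ΔT = Δh/(αH) = 0.15 / (1.4×10⁻⁴ × 2200) ≈ 0.4870 K

ΔT ≈ 0.487 K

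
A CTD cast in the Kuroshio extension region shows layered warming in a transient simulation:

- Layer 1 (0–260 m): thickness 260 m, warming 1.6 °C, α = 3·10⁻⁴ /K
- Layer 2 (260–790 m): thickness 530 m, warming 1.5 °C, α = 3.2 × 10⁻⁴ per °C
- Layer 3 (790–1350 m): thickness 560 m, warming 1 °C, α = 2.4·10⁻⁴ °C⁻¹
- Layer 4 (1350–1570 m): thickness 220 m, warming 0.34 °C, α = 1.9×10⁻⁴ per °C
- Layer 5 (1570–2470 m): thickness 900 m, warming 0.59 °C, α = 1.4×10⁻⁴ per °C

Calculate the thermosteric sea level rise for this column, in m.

about 0.602 m

0–260 m: 3×10⁻⁴ × 1.6 × 260 = 0.12480 m
Layer 2: 1.5 × 3.2×10⁻⁴ × 530 = 0.25440 m
790–1350 m: 2.4×10⁻⁴ × 1 × 560 = 0.13440 m
Layer 4: 0.34 × 1.9×10⁻⁴ × 220 = 0.014212 m
Layer 5: 1.4×10⁻⁴ × 900 × 0.59 = 0.07434 m
Δh = 0.12480 + 0.25440 + 0.13440 + 0.014212 + 0.07434 = 0.602152 m ≈ 0.602 m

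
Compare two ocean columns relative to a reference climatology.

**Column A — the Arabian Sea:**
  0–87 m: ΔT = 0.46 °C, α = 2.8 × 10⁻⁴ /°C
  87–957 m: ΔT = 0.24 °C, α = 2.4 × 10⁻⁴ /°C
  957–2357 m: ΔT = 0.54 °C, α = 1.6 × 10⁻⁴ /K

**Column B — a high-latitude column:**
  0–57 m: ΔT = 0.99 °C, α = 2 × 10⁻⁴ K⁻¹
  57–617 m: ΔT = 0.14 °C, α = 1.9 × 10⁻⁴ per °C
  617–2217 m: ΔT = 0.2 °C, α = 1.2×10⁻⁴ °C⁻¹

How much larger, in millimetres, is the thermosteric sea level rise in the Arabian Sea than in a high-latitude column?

A Layer 1: 87 × 0.46 × 2.8×10⁻⁴ = 0.0112056 m
A 870 × 0.24 × 2.4×10⁻⁴ = 0.050112 m
A 957–2357 m: 0.54 × 1.6×10⁻⁴ × 1400 = 0.12096 m
A total: 0.1822776 m
B 2×10⁻⁴ × 0.99 × 57 = 0.011286 m
B 57–617 m: 1.9×10⁻⁴ × 0.14 × 560 = 0.014896 m
B Layer 3: 1600 × 1.2×10⁻⁴ × 0.2 = 0.03840 m
B total: 0.064582 m
Difference: 0.1822776 − 0.064582 = 0.1176956 m

118 mm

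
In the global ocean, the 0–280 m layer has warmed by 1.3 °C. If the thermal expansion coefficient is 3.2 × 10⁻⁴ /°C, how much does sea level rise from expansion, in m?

0.12 m of thermosteric rise

Δh = αΔT·H = 3.2×10⁻⁴ × 1.3 × 280 = 0.11648 m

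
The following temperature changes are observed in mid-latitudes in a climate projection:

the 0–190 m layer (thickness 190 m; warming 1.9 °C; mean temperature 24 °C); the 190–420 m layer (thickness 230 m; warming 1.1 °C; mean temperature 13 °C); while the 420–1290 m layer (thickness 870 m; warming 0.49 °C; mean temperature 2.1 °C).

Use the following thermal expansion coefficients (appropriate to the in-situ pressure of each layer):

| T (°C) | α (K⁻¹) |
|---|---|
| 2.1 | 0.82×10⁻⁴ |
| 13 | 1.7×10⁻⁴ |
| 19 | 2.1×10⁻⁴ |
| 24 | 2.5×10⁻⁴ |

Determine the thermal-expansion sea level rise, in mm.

168 mm

Layer 1 at 24 °C → α = 2.5×10⁻⁴ K⁻¹
Layer 2 at 13 °C → α = 1.7×10⁻⁴ K⁻¹
Layer 3 at 2.1 °C → α = 0.82×10⁻⁴ K⁻¹
1.9 × 2.5×10⁻⁴ × 190 = 0.09025 m
Layer 2: 1.1 × 230 × 1.7×10⁻⁴ = 0.04301 m
870 × 0.82×10⁻⁴ × 0.49 = 0.0349566 m
Δh = 0.09025 + 0.04301 + 0.0349566 = 0.1682166 m ≈ 168 mm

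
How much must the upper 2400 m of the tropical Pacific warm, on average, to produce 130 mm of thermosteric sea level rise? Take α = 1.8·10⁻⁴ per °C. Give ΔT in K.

ΔT ≈ 0.30 K

ΔT = Δh/(αH) = 0.13 / (1.8×10⁻⁴ × 2400) ≈ 0.3009 K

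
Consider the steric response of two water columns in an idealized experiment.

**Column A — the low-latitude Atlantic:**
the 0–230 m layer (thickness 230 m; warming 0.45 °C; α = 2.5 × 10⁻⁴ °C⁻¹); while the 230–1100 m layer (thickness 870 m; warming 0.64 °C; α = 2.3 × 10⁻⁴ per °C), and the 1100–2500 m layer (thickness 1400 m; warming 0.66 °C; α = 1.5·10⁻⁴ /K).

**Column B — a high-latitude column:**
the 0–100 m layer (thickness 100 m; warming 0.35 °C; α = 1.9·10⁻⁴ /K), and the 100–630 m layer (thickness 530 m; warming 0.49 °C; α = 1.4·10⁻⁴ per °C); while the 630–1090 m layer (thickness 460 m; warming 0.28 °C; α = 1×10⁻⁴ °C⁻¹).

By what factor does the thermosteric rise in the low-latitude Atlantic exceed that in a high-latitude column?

5.23

A Layer 1: 0.45 × 2.5×10⁻⁴ × 230 = 0.025875 m
A Layer 2: 870 × 2.3×10⁻⁴ × 0.64 = 0.128064 m
A 1.5×10⁻⁴ × 1400 × 0.66 = 0.13860 m
A total: 0.292539 m
B 0–100 m: 0.35 × 1.9×10⁻⁴ × 100 = 0.00665 m
B 1.4×10⁻⁴ × 530 × 0.49 = 0.036358 m
B Layer 3: 460 × 1×10⁻⁴ × 0.28 = 0.01288 m
B total: 0.055888 m
Ratio: 0.292539 / 0.055888 ≈ 5.234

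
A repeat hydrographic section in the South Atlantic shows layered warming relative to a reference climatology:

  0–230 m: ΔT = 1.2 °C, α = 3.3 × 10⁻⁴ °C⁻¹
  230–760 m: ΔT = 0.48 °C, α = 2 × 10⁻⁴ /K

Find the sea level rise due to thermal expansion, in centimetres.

Δh = 14 cm

0–230 m: 1.2 × 230 × 3.3×10⁻⁴ = 0.09108 m
Layer 2: 530 × 0.48 × 2×10⁻⁴ = 0.05088 m
Δh = 0.09108 + 0.05088 = 0.14196 m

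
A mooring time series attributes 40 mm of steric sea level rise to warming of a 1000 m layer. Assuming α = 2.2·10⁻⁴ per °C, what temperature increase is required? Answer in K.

ΔT = Δh/(αH) = 0.04 / (2.2×10⁻⁴ × 1000) ≈ 0.1818 K

about 0.182 K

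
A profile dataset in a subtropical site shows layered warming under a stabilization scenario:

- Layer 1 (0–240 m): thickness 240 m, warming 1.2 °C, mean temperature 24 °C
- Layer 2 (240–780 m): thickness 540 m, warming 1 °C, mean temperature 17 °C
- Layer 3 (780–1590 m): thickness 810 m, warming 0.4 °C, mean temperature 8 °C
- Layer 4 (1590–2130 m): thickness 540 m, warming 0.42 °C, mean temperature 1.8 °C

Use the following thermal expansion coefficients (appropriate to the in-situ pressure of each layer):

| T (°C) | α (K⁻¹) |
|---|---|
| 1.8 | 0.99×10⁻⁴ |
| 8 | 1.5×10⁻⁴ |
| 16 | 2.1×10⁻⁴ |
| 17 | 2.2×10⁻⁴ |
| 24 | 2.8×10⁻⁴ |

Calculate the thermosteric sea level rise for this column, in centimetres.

Layer 1 at 24 °C → α = 2.8×10⁻⁴ K⁻¹
Layer 2 at 17 °C → α = 2.2×10⁻⁴ K⁻¹
Layer 3 at 8 °C → α = 1.5×10⁻⁴ K⁻¹
Layer 4 at 1.8 °C → α = 0.99×10⁻⁴ K⁻¹
0–240 m: 1.2 × 2.8×10⁻⁴ × 240 = 0.08064 m
Layer 2: 540 × 2.2×10⁻⁴ × 1 = 0.11880 m
810 × 1.5×10⁻⁴ × 0.4 = 0.04860 m
1590–2130 m: 0.42 × 0.99×10⁻⁴ × 540 = 0.0224532 m
Δh = 0.08064 + 0.11880 + 0.04860 + 0.0224532 = 0.2704932 m

Δh ≈ 27.0 cm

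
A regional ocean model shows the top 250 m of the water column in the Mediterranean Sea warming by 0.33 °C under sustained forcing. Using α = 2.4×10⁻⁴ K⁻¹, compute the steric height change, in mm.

Δh = αΔT·H = 2.4×10⁻⁴ × 0.33 × 250 = 0.01980 m

about 19.8 mm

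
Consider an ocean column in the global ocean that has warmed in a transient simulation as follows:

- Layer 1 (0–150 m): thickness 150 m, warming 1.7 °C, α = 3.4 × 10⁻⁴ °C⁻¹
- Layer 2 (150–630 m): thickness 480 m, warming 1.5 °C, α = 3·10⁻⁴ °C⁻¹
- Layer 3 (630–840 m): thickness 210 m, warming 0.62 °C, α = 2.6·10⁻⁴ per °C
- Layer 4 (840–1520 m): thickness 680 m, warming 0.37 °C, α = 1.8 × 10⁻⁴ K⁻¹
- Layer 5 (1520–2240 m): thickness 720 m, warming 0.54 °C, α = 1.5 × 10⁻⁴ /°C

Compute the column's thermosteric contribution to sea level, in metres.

0.44 m of thermosteric rise

Layer 1: 3.4×10⁻⁴ × 150 × 1.7 = 0.08670 m
150–630 m: 1.5 × 3×10⁻⁴ × 480 = 0.21600 m
Layer 3: 2.6×10⁻⁴ × 210 × 0.62 = 0.033852 m
Layer 4: 1.8×10⁻⁴ × 680 × 0.37 = 0.045288 m
1520–2240 m: 1.5×10⁻⁴ × 720 × 0.54 = 0.05832 m
Δh = 0.08670 + 0.21600 + 0.033852 + 0.045288 + 0.05832 = 0.44016 m ≈ 0.44 m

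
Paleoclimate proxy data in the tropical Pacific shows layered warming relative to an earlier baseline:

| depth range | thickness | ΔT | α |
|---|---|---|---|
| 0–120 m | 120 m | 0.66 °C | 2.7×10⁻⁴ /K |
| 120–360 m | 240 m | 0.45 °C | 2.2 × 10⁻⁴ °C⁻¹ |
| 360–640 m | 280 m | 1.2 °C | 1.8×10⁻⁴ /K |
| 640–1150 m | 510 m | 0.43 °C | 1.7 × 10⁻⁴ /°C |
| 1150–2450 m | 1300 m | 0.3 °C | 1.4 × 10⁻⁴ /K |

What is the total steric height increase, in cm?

19.8 cm

0.66 × 120 × 2.7×10⁻⁴ = 0.021384 m
120–360 m: 240 × 2.2×10⁻⁴ × 0.45 = 0.02376 m
Layer 3: 1.8×10⁻⁴ × 280 × 1.2 = 0.06048 m
640–1150 m: 0.43 × 510 × 1.7×10⁻⁴ = 0.037281 m
Layer 5: 0.3 × 1300 × 1.4×10⁻⁴ = 0.05460 m
Δh = 0.021384 + 0.02376 + 0.06048 + 0.037281 + 0.05460 = 0.197505 m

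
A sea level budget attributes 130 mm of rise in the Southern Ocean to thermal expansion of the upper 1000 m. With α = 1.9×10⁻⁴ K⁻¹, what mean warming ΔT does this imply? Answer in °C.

ΔT = Δh/(αH) = 0.13 / (1.9×10⁻⁴ × 1000) ≈ 0.6842 °C

ΔT ≈ 0.68 °C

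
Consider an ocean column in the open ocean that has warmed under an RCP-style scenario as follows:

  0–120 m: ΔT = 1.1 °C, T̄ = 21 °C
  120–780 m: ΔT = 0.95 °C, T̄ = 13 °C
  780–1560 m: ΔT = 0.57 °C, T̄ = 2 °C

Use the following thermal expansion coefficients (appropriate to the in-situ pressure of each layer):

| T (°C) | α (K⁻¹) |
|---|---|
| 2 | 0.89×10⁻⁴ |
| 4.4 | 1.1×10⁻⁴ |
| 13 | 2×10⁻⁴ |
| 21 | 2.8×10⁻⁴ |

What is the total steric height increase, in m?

Layer 1 at 21 °C → α = 2.8×10⁻⁴ K⁻¹
Layer 2 at 13 °C → α = 2×10⁻⁴ K⁻¹
Layer 3 at 2 °C → α = 0.89×10⁻⁴ K⁻¹
0–120 m: 2.8×10⁻⁴ × 120 × 1.1 = 0.03696 m
660 × 2×10⁻⁴ × 0.95 = 0.12540 m
0.89×10⁻⁴ × 0.57 × 780 = 0.0395694 m
Δh = 0.03696 + 0.12540 + 0.0395694 = 0.2019294 m

about 0.202 m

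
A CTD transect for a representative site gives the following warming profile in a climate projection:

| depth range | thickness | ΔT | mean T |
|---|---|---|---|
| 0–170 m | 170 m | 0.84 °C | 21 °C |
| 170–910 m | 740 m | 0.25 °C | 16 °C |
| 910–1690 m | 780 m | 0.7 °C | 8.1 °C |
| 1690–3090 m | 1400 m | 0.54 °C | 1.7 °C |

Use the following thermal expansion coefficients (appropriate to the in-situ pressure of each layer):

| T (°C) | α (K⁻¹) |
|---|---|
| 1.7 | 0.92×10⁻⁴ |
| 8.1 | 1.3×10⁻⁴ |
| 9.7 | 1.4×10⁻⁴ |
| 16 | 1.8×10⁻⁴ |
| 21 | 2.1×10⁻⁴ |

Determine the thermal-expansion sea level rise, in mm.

200 mm of thermosteric rise

Layer 1 at 21 °C → α = 2.1×10⁻⁴ K⁻¹
Layer 2 at 16 °C → α = 1.8×10⁻⁴ K⁻¹
Layer 3 at 8.1 °C → α = 1.3×10⁻⁴ K⁻¹
Layer 4 at 1.7 °C → α = 0.92×10⁻⁴ K⁻¹
2.1×10⁻⁴ × 0.84 × 170 = 0.029988 m
170–910 m: 740 × 1.8×10⁻⁴ × 0.25 = 0.03330 m
780 × 1.3×10⁻⁴ × 0.7 = 0.07098 m
Layer 4: 1400 × 0.54 × 0.92×10⁻⁴ = 0.069552 m
Δh = 0.029988 + 0.03330 + 0.07098 + 0.069552 = 0.20382 m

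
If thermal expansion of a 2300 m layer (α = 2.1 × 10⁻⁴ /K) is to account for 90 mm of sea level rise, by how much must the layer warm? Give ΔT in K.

ΔT = Δh/(αH) = 0.09 / (2.1×10⁻⁴ × 2300) ≈ 0.1863 K

ΔT ≈ 0.19 K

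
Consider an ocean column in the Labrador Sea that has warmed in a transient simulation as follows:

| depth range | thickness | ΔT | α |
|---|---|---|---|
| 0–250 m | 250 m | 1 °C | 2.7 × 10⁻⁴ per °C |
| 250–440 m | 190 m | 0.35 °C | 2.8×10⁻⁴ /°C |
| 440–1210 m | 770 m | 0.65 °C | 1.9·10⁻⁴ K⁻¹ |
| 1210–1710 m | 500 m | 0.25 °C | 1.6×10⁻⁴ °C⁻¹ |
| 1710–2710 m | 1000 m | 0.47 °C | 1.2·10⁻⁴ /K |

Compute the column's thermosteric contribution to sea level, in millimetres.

0–250 m: 1 × 2.7×10⁻⁴ × 250 = 0.06750 m
190 × 0.35 × 2.8×10⁻⁴ = 0.01862 m
770 × 0.65 × 1.9×10⁻⁴ = 0.095095 m
1.6×10⁻⁴ × 0.25 × 500 = 0.02000 m
1.2×10⁻⁴ × 0.47 × 1000 = 0.05640 m
Δh = 0.06750 + 0.01862 + 0.095095 + 0.02000 + 0.05640 = 0.257615 m ≈ 258 mm

258 mm of thermosteric rise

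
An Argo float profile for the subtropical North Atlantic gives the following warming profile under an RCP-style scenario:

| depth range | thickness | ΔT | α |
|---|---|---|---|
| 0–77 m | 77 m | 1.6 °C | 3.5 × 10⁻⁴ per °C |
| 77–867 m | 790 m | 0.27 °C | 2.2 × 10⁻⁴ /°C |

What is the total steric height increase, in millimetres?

0–77 m: 1.6 × 3.5×10⁻⁴ × 77 = 0.04312 m
Layer 2: 0.27 × 790 × 2.2×10⁻⁴ = 0.046926 m
Δh = 0.04312 + 0.046926 = 0.090046 m ≈ 90.0 mm

90.0 mm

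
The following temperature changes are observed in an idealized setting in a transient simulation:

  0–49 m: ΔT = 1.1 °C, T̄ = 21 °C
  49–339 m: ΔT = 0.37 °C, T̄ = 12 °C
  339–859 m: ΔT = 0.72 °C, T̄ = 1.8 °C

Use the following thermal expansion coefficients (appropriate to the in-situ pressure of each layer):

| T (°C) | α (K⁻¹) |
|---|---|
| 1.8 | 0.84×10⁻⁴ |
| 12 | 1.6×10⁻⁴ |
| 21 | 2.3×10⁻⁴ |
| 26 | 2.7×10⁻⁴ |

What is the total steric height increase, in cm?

6.10 cm

Layer 1 at 21 °C → α = 2.3×10⁻⁴ K⁻¹
Layer 2 at 12 °C → α = 1.6×10⁻⁴ K⁻¹
Layer 3 at 1.8 °C → α = 0.84×10⁻⁴ K⁻¹
2.3×10⁻⁴ × 49 × 1.1 = 0.012397 m
49–339 m: 0.37 × 290 × 1.6×10⁻⁴ = 0.017168 m
Layer 3: 0.84×10⁻⁴ × 520 × 0.72 = 0.0314496 m
Δh = 0.012397 + 0.017168 + 0.0314496 = 0.0610146 m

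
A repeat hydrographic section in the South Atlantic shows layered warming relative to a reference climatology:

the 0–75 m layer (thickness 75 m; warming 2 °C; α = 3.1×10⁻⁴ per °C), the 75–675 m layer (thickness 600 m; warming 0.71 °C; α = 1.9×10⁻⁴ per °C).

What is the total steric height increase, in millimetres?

Δh ≈ 127 mm

Layer 1: 3.1×10⁻⁴ × 2 × 75 = 0.04650 m
Layer 2: 600 × 0.71 × 1.9×10⁻⁴ = 0.08094 m
Δh = 0.04650 + 0.08094 = 0.12744 m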